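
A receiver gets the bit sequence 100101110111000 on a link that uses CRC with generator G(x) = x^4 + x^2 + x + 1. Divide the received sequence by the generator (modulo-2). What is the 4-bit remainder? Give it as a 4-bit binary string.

0000

Modulo-2 division of 100101110111000 by 10111:
  pos 0: 10010 XOR 10111 = 00101
  pos 2: 10111 XOR 10111 = 00000
  pos 7: 10111 XOR 10111 = 00000
Remainder = 0000 (zero — the frame passes the CRC check).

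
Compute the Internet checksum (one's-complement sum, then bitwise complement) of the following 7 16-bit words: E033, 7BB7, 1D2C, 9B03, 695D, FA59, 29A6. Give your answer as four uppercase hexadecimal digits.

One's-complement addition (fold any carry out of bit 15 back into bit 0):
  0xE033 + 0x7BB7 = 0x15BEA → wrap carry → 0x5BEB
  0x5BEB + 0x1D2C = 0x07917
  0x7917 + 0x9B03 = 0x1141A → wrap carry → 0x141B
  0x141B + 0x695D = 0x07D78
  0x7D78 + 0xFA59 = 0x177D1 → wrap carry → 0x77D2
  0x77D2 + 0x29A6 = 0x0A178
One's-complement sum = 0xA178.
Checksum = ~0xA178 & 0xFFFF = 0x5E87.

5E87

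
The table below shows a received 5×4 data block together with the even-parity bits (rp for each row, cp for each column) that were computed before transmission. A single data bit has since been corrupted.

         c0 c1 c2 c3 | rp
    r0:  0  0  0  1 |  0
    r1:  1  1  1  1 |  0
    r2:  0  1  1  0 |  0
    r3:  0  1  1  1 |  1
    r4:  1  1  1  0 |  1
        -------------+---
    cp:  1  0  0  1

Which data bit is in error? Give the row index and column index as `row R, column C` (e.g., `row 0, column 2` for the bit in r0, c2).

Recompute each row's even parity and compare to rp:
  r0: data parity 1, sent rp 0 → mismatch
  r1: data parity 0, sent rp 0 → ok
  r2: data parity 0, sent rp 0 → ok
  r3: data parity 1, sent rp 1 → ok
  r4: data parity 1, sent rp 1 → ok
Recompute each column's even parity and compare to cp:
  c0: data parity 0, sent cp 1 → mismatch
  c1: data parity 0, sent cp 0 → ok
  c2: data parity 0, sent cp 0 → ok
  c3: data parity 1, sent cp 1 → ok
Exactly one row (r0) and one column (c0) fail → the flipped bit is at their intersection.

row 0, column 0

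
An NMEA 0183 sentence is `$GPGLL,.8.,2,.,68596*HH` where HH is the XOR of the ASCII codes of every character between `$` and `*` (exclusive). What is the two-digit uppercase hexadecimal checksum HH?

40

XOR the ASCII codes of the payload characters:
  'G' = 0x47 → acc = 0x47
  'P' = 0x50 → acc = 0x17
  'G' = 0x47 → acc = 0x50
  'L' = 0x4C → acc = 0x1C
  'L' = 0x4C → acc = 0x50
  ',' = 0x2C → acc = 0x7C
  '.' = 0x2E → acc = 0x52
  '8' = 0x38 → acc = 0x6A
  '.' = 0x2E → acc = 0x44
  ',' = 0x2C → acc = 0x68
  '2' = 0x32 → acc = 0x5A
  ',' = 0x2C → acc = 0x76
  '.' = 0x2E → acc = 0x58
  ',' = 0x2C → acc = 0x74
  '6' = 0x36 → acc = 0x42
  '8' = 0x38 → acc = 0x7A
  '5' = 0x35 → acc = 0x4F
  '9' = 0x39 → acc = 0x76
  '6' = 0x36 → acc = 0x40
Checksum = 0x40.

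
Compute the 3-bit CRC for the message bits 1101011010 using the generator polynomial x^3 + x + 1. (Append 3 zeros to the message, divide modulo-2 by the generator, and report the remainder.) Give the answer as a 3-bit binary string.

111

Append 3 zeros: 1101011010000. Divide by 1011 (XOR where the leading bit is 1):
  pos 0: 1101 XOR 1011 = 0110
  pos 1: 1100 XOR 1011 = 0111
  pos 2: 1111 XOR 1011 = 0100
  pos 3: 1001 XOR 1011 = 0010
  pos 5: 1001 XOR 1011 = 0010
  pos 7: 1000 XOR 1011 = 0011
  pos 9: 1100 XOR 1011 = 0111
Remainder (last 3 bits) = 111. This is the CRC / FCS.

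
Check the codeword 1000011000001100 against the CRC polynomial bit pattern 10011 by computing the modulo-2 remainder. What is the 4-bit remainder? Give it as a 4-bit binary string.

0000

Modulo-2 division of 1000011000001100 by 10011:
  pos 0: 10000 XOR 10011 = 00011
  pos 3: 11110 XOR 10011 = 01101
  pos 4: 11010 XOR 10011 = 01001
  pos 5: 10010 XOR 10011 = 00001
  pos 9: 10011 XOR 10011 = 00000
Remainder = 0000 (zero — the frame passes the CRC check).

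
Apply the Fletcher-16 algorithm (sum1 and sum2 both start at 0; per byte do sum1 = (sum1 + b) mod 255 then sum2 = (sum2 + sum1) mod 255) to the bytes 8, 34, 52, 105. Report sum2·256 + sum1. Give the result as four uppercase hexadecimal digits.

Running sums (mod 255):
  after byte 0 (8): sum1=8, sum2=8
  after byte 1 (34): sum1=42, sum2=50
  after byte 2 (52): sum1=94, sum2=144
  after byte 3 (105): sum1=199, sum2=88
Checksum = sum2·256 + sum1 = 88·256 + 199 = 22727 = 0x58C7.

58C7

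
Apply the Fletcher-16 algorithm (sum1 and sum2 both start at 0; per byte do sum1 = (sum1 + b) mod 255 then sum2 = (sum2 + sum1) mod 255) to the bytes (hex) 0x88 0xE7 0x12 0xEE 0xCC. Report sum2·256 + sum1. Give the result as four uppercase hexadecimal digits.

2B3E

Running sums (mod 255):
  after byte 0 (0x88): sum1=136, sum2=136
  after byte 1 (0xE7): sum1=112, sum2=248
  after byte 2 (0x12): sum1=130, sum2=123
  after byte 3 (0xEE): sum1=113, sum2=236
  after byte 4 (0xCC): sum1=62, sum2=43
Checksum = sum2·256 + sum1 = 43·256 + 62 = 11070 = 0x2B3E.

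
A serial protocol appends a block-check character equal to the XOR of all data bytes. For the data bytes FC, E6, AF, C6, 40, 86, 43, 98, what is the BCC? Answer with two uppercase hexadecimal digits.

XOR the bytes together:
  start with 0xFC
  0xFC ⊕ 0xE6 = 0x1A
  0x1A ⊕ 0xAF = 0xB5
  0xB5 ⊕ 0xC6 = 0x73
  0x73 ⊕ 0x40 = 0x33
  0x33 ⊕ 0x86 = 0xB5
  0xB5 ⊕ 0x43 = 0xF6
  0xF6 ⊕ 0x98 = 0x6E

6E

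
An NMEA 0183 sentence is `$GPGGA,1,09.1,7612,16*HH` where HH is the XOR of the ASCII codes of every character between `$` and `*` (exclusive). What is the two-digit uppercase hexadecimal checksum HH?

XOR the ASCII codes of the payload characters:
  'G' = 0x47 → acc = 0x47
  'P' = 0x50 → acc = 0x17
  'G' = 0x47 → acc = 0x50
  'G' = 0x47 → acc = 0x17
  'A' = 0x41 → acc = 0x56
  ',' = 0x2C → acc = 0x7A
  '1' = 0x31 → acc = 0x4B
  ',' = 0x2C → acc = 0x67
  '0' = 0x30 → acc = 0x57
  '9' = 0x39 → acc = 0x6E
  '.' = 0x2E → acc = 0x40
  '1' = 0x31 → acc = 0x71
  ',' = 0x2C → acc = 0x5D
  '7' = 0x37 → acc = 0x6A
  '6' = 0x36 → acc = 0x5C
  '1' = 0x31 → acc = 0x6D
  '2' = 0x32 → acc = 0x5F
  ',' = 0x2C → acc = 0x73
  '1' = 0x31 → acc = 0x42
  '6' = 0x36 → acc = 0x74
Checksum = 0x74.

74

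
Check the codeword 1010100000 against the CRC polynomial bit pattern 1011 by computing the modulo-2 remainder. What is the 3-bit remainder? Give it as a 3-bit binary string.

Modulo-2 division of 1010100000 by 1011:
  pos 0: 1010 XOR 1011 = 0001
  pos 3: 1100 XOR 1011 = 0111
  pos 4: 1110 XOR 1011 = 0101
  pos 5: 1010 XOR 1011 = 0001
Remainder = 010 (nonzero — an error is detected).

010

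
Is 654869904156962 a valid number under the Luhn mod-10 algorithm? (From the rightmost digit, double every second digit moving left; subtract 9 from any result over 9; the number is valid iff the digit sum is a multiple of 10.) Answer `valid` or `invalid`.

From the right, keep odd positions and double even positions (subtract 9 from any doubled value over 9):
  doubled (positions 2,4,...): 3 3 2 0 9 7 1 → sum 25
  kept (positions 1,3,...): 2 9 5 4 9 6 4 6 → sum 45
Total = 70.
70 mod 10 = 0, so the number is valid.

valid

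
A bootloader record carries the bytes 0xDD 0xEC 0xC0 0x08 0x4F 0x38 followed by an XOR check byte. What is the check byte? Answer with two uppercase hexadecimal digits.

8E

XOR the bytes together:
  start with 0xDD
  0xDD ⊕ 0xEC = 0x31
  0x31 ⊕ 0xC0 = 0xF1
  0xF1 ⊕ 0x08 = 0xF9
  0xF9 ⊕ 0x4F = 0xB6
  0xB6 ⊕ 0x38 = 0x8E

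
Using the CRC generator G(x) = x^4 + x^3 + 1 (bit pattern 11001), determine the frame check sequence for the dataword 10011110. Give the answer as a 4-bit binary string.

0000

Append 4 zeros: 100111100000. Divide by 11001 (XOR where the leading bit is 1):
  pos 0: 10011 XOR 11001 = 01010
  pos 1: 10101 XOR 11001 = 01100
  pos 2: 11001 XOR 11001 = 00000
Remainder (last 4 bits) = 0000. This is the CRC / FCS.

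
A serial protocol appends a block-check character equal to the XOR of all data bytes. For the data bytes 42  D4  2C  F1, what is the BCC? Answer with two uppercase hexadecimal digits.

4B

XOR the bytes together:
  start with 0x42
  0x42 ⊕ 0xD4 = 0x96
  0x96 ⊕ 0x2C = 0xBA
  0xBA ⊕ 0xF1 = 0x4B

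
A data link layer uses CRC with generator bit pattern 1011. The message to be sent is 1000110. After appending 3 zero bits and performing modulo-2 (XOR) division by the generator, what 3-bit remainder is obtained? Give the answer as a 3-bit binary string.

101

Append 3 zeros: 1000110000. Divide by 1011 (XOR where the leading bit is 1):
  pos 0: 1000 XOR 1011 = 0011
  pos 2: 1111 XOR 1011 = 0100
  pos 3: 1000 XOR 1011 = 0011
  pos 5: 1100 XOR 1011 = 0111
  pos 6: 1110 XOR 1011 = 0101
Remainder (last 3 bits) = 101. This is the CRC / FCS.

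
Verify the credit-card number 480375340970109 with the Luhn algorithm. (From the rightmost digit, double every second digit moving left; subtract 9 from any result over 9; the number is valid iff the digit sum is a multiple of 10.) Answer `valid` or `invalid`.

invalid

From the right, keep odd positions and double even positions (subtract 9 from any doubled value over 9):
  doubled (positions 2,4,...): 0 0 9 8 1 6 7 → sum 31
  kept (positions 1,3,...): 9 1 7 0 3 7 0 4 → sum 31
Total = 62.
62 mod 10 = 2, so the number is invalid.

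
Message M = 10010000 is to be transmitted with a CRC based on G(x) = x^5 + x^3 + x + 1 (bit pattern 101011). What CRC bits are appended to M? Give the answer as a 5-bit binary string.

00110

Append 5 zeros: 1001000000000. Divide by 101011 (XOR where the leading bit is 1):
  pos 0: 100100 XOR 101011 = 001111
  pos 2: 111100 XOR 101011 = 010111
  pos 3: 101110 XOR 101011 = 000101
  pos 6: 101000 XOR 101011 = 000011
Remainder (last 5 bits) = 00110. This is the CRC / FCS.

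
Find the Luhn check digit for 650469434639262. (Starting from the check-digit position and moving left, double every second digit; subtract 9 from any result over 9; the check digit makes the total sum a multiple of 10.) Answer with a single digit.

Partial digits right→left: 2 6 2 9 3 6 4 3 4 9 6 4 0 5 6
Double every second digit counting from the check-digit position (so the 1st, 3rd, 5th, ... of the partial from the right).
  doubled (with −9 where >9): 4 4 6 8 8 3 0 3 → sum 36
  kept as-is: 6 9 6 3 9 4 5 → sum 42
Total = 36 + 42 = 78.
Check digit = (10 − (78 mod 10)) mod 10 = 2.

2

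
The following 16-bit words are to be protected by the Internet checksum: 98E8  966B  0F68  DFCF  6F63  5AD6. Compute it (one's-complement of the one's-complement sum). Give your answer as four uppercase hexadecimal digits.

173A

One's-complement addition (fold any carry out of bit 15 back into bit 0):
  0x98E8 + 0x966B = 0x12F53 → wrap carry → 0x2F54
  0x2F54 + 0x0F68 = 0x03EBC
  0x3EBC + 0xDFCF = 0x11E8B → wrap carry → 0x1E8C
  0x1E8C + 0x6F63 = 0x08DEF
  0x8DEF + 0x5AD6 = 0x0E8C5
One's-complement sum = 0xE8C5.
Checksum = ~0xE8C5 & 0xFFFF = 0x173A.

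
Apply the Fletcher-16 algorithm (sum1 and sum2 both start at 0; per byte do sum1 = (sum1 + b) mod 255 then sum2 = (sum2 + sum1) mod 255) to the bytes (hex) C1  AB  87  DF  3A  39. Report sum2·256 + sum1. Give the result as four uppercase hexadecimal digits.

5048

Running sums (mod 255):
  after byte 0 (C1): sum1=193, sum2=193
  after byte 1 (AB): sum1=109, sum2=47
  after byte 2 (87): sum1=244, sum2=36
  after byte 3 (DF): sum1=212, sum2=248
  after byte 4 (3A): sum1=15, sum2=8
  after byte 5 (39): sum1=72, sum2=80
Checksum = sum2·256 + sum1 = 80·256 + 72 = 20552 = 0x5048.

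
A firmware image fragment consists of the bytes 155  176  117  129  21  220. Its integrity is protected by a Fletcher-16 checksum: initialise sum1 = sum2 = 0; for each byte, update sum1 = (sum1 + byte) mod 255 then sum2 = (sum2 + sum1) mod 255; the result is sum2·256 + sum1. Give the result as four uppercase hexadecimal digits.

7A35

Running sums (mod 255):
  after byte 0 (155): sum1=155, sum2=155
  after byte 1 (176): sum1=76, sum2=231
  after byte 2 (117): sum1=193, sum2=169
  after byte 3 (129): sum1=67, sum2=236
  after byte 4 (21): sum1=88, sum2=69
  after byte 5 (220): sum1=53, sum2=122
Checksum = sum2·256 + sum1 = 122·256 + 53 = 31285 = 0x7A35.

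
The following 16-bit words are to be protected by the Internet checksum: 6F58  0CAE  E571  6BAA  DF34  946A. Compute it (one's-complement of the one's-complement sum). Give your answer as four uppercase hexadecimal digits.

One's-complement addition (fold any carry out of bit 15 back into bit 0):
  0x6F58 + 0x0CAE = 0x07C06
  0x7C06 + 0xE571 = 0x16177 → wrap carry → 0x6178
  0x6178 + 0x6BAA = 0x0CD22
  0xCD22 + 0xDF34 = 0x1AC56 → wrap carry → 0xAC57
  0xAC57 + 0x946A = 0x140C1 → wrap carry → 0x40C2
One's-complement sum = 0x40C2.
Checksum = ~0x40C2 & 0xFFFF = 0xBF3D.

BF3D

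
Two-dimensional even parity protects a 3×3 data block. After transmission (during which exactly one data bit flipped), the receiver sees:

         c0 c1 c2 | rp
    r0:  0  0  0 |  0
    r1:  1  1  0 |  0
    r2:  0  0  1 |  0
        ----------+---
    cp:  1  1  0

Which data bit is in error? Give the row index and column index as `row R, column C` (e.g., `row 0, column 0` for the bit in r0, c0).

row 2, column 2

Recompute each row's even parity and compare to rp:
  r0: data parity 0, sent rp 0 → ok
  r1: data parity 0, sent rp 0 → ok
  r2: data parity 1, sent rp 0 → mismatch
Recompute each column's even parity and compare to cp:
  c0: data parity 1, sent cp 1 → ok
  c1: data parity 1, sent cp 1 → ok
  c2: data parity 1, sent cp 0 → mismatch
Exactly one row (r2) and one column (c2) fail → the flipped bit is at their intersection.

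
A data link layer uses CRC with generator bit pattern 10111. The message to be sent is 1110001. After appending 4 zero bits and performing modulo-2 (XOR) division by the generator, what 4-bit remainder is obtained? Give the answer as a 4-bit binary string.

Append 4 zeros: 11100010000. Divide by 10111 (XOR where the leading bit is 1):
  pos 0: 11100 XOR 10111 = 01011
  pos 1: 10110 XOR 10111 = 00001
  pos 5: 11000 XOR 10111 = 01111
  pos 6: 11110 XOR 10111 = 01001
Remainder (last 4 bits) = 1001. This is the CRC / FCS.

1001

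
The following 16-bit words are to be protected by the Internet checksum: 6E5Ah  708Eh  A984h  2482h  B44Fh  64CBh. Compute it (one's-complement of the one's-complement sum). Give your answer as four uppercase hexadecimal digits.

One's-complement addition (fold any carry out of bit 15 back into bit 0):
  0x6E5A + 0x708E = 0x0DEE8
  0xDEE8 + 0xA984 = 0x1886C → wrap carry → 0x886D
  0x886D + 0x2482 = 0x0ACEF
  0xACEF + 0xB44F = 0x1613E → wrap carry → 0x613F
  0x613F + 0x64CB = 0x0C60A
One's-complement sum = 0xC60A.
Checksum = ~0xC60A & 0xFFFF = 0x39F5.

39F5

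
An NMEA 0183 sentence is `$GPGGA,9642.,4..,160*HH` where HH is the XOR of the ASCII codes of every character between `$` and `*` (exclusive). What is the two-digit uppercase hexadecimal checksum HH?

5E

XOR the ASCII codes of the payload characters:
  'G' = 0x47 → acc = 0x47
  'P' = 0x50 → acc = 0x17
  'G' = 0x47 → acc = 0x50
  'G' = 0x47 → acc = 0x17
  'A' = 0x41 → acc = 0x56
  ',' = 0x2C → acc = 0x7A
  '9' = 0x39 → acc = 0x43
  '6' = 0x36 → acc = 0x75
  '4' = 0x34 → acc = 0x41
  '2' = 0x32 → acc = 0x73
  '.' = 0x2E → acc = 0x5D
  ',' = 0x2C → acc = 0x71
  '4' = 0x34 → acc = 0x45
  '.' = 0x2E → acc = 0x6B
  '.' = 0x2E → acc = 0x45
  ',' = 0x2C → acc = 0x69
  '1' = 0x31 → acc = 0x58
  '6' = 0x36 → acc = 0x6E
  '0' = 0x30 → acc = 0x5E
Checksum = 0x5E.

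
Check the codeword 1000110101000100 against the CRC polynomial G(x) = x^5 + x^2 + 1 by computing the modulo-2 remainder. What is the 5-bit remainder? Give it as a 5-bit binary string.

01010

Modulo-2 division of 1000110101000100 by 100101:
  pos 0: 100011 XOR 100101 = 000110
  pos 3: 110010 XOR 100101 = 010111
  pos 4: 101111 XOR 100101 = 001010
  pos 6: 101000 XOR 100101 = 001101
  pos 8: 110101 XOR 100101 = 010000
  pos 9: 100000 XOR 100101 = 000101
Remainder = 01010 (nonzero — an error is detected).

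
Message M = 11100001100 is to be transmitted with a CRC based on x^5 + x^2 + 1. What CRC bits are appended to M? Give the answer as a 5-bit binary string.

Append 5 zeros: 1110000110000000. Divide by 100101 (XOR where the leading bit is 1):
  pos 0: 111000 XOR 100101 = 011101
  pos 1: 111010 XOR 100101 = 011111
  pos 2: 111111 XOR 100101 = 011010
  pos 3: 110101 XOR 100101 = 010000
  pos 4: 100000 XOR 100101 = 000101
  pos 7: 101000 XOR 100101 = 001101
  pos 9: 110100 XOR 100101 = 010001
  pos 10: 100010 XOR 100101 = 000111
Remainder (last 5 bits) = 00111. This is the CRC / FCS.

00111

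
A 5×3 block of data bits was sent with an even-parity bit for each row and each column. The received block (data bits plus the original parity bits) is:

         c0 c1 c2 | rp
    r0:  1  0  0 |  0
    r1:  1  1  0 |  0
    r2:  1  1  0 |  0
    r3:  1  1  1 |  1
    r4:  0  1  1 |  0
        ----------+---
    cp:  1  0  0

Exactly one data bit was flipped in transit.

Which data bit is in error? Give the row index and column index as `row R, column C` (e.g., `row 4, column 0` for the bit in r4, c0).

row 0, column 0

Recompute each row's even parity and compare to rp:
  r0: data parity 1, sent rp 0 → mismatch
  r1: data parity 0, sent rp 0 → ok
  r2: data parity 0, sent rp 0 → ok
  r3: data parity 1, sent rp 1 → ok
  r4: data parity 0, sent rp 0 → ok
Recompute each column's even parity and compare to cp:
  c0: data parity 0, sent cp 1 → mismatch
  c1: data parity 0, sent cp 0 → ok
  c2: data parity 0, sent cp 0 → ok
Exactly one row (r0) and one column (c0) fail → the flipped bit is at their intersection.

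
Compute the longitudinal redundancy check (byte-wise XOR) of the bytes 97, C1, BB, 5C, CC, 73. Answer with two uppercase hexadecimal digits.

XOR the bytes together:
  start with 0x97
  0x97 ⊕ 0xC1 = 0x56
  0x56 ⊕ 0xBB = 0xED
  0xED ⊕ 0x5C = 0xB1
  0xB1 ⊕ 0xCC = 0x7D
  0x7D ⊕ 0x73 = 0x0E

0E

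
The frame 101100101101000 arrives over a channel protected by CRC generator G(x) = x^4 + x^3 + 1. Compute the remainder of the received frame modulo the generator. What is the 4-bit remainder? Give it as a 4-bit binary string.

0000

Modulo-2 division of 101100101101000 by 11001:
  pos 0: 10110 XOR 11001 = 01111
  pos 1: 11110 XOR 11001 = 00111
  pos 3: 11110 XOR 11001 = 00111
  pos 5: 11111 XOR 11001 = 00110
  pos 7: 11001 XOR 11001 = 00000
Remainder = 0000 (zero — the frame passes the CRC check).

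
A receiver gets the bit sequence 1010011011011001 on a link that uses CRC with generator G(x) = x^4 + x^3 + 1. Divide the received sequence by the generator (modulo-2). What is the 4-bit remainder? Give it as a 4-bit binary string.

0000

Modulo-2 division of 1010011011011001 by 11001:
  pos 0: 10100 XOR 11001 = 01101
  pos 1: 11011 XOR 11001 = 00010
  pos 4: 10101 XOR 11001 = 01100
  pos 5: 11001 XOR 11001 = 00000
  pos 11: 11001 XOR 11001 = 00000
Remainder = 0000 (zero — the frame passes the CRC check).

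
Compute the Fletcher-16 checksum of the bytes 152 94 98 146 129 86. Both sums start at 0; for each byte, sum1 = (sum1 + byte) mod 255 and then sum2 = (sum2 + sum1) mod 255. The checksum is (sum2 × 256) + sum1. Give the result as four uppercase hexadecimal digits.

Running sums (mod 255):
  after byte 0 (152): sum1=152, sum2=152
  after byte 1 (94): sum1=246, sum2=143
  after byte 2 (98): sum1=89, sum2=232
  after byte 3 (146): sum1=235, sum2=212
  after byte 4 (129): sum1=109, sum2=66
  after byte 5 (86): sum1=195, sum2=6
Checksum = sum2·256 + sum1 = 6·256 + 195 = 1731 = 0x06C3.

06C3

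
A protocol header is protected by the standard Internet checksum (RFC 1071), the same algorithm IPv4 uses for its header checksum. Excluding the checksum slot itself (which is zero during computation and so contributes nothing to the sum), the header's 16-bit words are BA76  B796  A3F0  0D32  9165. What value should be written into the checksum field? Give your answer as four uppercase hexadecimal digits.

One's-complement addition (fold any carry out of bit 15 back into bit 0):
  0xBA76 + 0xB796 = 0x1720C → wrap carry → 0x720D
  0x720D + 0xA3F0 = 0x115FD → wrap carry → 0x15FE
  0x15FE + 0x0D32 = 0x02330
  0x2330 + 0x9165 = 0x0B495
One's-complement sum = 0xB495.
Checksum = ~0xB495 & 0xFFFF = 0x4B6A.

4B6A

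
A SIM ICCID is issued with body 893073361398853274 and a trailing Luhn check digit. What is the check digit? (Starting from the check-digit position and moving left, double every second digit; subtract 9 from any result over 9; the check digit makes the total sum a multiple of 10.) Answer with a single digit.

Partial digits right→left: 4 7 2 3 5 8 8 9 3 1 6 3 3 7 0 3 9 8
Double every second digit counting from the check-digit position (so the 1st, 3rd, 5th, ... of the partial from the right).
  doubled (with −9 where >9): 8 4 1 7 6 3 6 0 9 → sum 44
  kept as-is: 7 3 8 9 1 3 7 3 8 → sum 49
Total = 44 + 49 = 93.
Check digit = (10 − (93 mod 10)) mod 10 = 7.

7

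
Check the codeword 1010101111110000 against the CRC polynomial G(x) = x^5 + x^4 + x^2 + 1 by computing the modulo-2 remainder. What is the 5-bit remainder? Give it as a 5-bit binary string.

Modulo-2 division of 1010101111110000 by 110101:
  pos 0: 101010 XOR 110101 = 011111
  pos 1: 111111 XOR 110101 = 001010
  pos 3: 101011 XOR 110101 = 011110
  pos 4: 111101 XOR 110101 = 001000
  pos 6: 100011 XOR 110101 = 010110
  pos 7: 101100 XOR 110101 = 011001
  pos 8: 110010 XOR 110101 = 000111
Remainder = 11100 (nonzero — an error is detected).

11100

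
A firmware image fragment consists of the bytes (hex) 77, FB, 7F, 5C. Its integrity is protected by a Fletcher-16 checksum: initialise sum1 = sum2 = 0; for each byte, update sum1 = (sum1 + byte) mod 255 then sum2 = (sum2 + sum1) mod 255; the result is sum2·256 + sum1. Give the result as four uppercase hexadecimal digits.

Running sums (mod 255):
  after byte 0 (77): sum1=119, sum2=119
  after byte 1 (FB): sum1=115, sum2=234
  after byte 2 (7F): sum1=242, sum2=221
  after byte 3 (5C): sum1=79, sum2=45
Checksum = sum2·256 + sum1 = 45·256 + 79 = 11599 = 0x2D4F.

2D4F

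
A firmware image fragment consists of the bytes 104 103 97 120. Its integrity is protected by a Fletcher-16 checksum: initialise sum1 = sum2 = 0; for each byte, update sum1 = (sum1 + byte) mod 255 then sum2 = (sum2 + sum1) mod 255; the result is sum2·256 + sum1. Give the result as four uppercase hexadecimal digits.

Running sums (mod 255):
  after byte 0 (104): sum1=104, sum2=104
  after byte 1 (103): sum1=207, sum2=56
  after byte 2 (97): sum1=49, sum2=105
  after byte 3 (120): sum1=169, sum2=19
Checksum = sum2·256 + sum1 = 19·256 + 169 = 5033 = 0x13A9.

13A9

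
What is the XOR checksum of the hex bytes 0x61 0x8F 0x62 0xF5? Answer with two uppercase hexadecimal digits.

79

XOR the bytes together:
  start with 0x61
  0x61 ⊕ 0x8F = 0xEE
  0xEE ⊕ 0x62 = 0x8C
  0x8C ⊕ 0xF5 = 0x79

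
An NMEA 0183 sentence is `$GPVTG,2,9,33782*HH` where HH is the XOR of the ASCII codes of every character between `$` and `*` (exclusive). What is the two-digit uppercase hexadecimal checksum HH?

XOR the ASCII codes of the payload characters:
  'G' = 0x47 → acc = 0x47
  'P' = 0x50 → acc = 0x17
  'V' = 0x56 → acc = 0x41
  'T' = 0x54 → acc = 0x15
  'G' = 0x47 → acc = 0x52
  ',' = 0x2C → acc = 0x7E
  '2' = 0x32 → acc = 0x4C
  ',' = 0x2C → acc = 0x60
  '9' = 0x39 → acc = 0x59
  ',' = 0x2C → acc = 0x75
  '3' = 0x33 → acc = 0x46
  '3' = 0x33 → acc = 0x75
  '7' = 0x37 → acc = 0x42
  '8' = 0x38 → acc = 0x7A
  '2' = 0x32 → acc = 0x48
Checksum = 0x48.

48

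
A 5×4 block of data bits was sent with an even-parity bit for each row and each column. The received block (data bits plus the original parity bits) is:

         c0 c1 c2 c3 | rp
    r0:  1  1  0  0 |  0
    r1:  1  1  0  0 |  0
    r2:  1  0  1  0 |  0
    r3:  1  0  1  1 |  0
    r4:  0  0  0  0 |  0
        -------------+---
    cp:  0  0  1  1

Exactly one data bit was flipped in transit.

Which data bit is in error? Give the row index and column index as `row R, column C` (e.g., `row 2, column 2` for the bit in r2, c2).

row 3, column 2

Recompute each row's even parity and compare to rp:
  r0: data parity 0, sent rp 0 → ok
  r1: data parity 0, sent rp 0 → ok
  r2: data parity 0, sent rp 0 → ok
  r3: data parity 1, sent rp 0 → mismatch
  r4: data parity 0, sent rp 0 → ok
Recompute each column's even parity and compare to cp:
  c0: data parity 0, sent cp 0 → ok
  c1: data parity 0, sent cp 0 → ok
  c2: data parity 0, sent cp 1 → mismatch
  c3: data parity 1, sent cp 1 → ok
Exactly one row (r3) and one column (c2) fail → the flipped bit is at their intersection.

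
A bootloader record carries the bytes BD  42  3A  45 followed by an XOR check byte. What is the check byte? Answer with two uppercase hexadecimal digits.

XOR the bytes together:
  start with 0xBD
  0xBD ⊕ 0x42 = 0xFF
  0xFF ⊕ 0x3A = 0xC5
  0xC5 ⊕ 0x45 = 0x80

80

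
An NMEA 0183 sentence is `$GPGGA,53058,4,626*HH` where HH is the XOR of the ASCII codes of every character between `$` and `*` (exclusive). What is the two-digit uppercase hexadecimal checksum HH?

47

XOR the ASCII codes of the payload characters:
  'G' = 0x47 → acc = 0x47
  'P' = 0x50 → acc = 0x17
  'G' = 0x47 → acc = 0x50
  'G' = 0x47 → acc = 0x17
  'A' = 0x41 → acc = 0x56
  ',' = 0x2C → acc = 0x7A
  '5' = 0x35 → acc = 0x4F
  '3' = 0x33 → acc = 0x7C
  '0' = 0x30 → acc = 0x4C
  '5' = 0x35 → acc = 0x79
  '8' = 0x38 → acc = 0x41
  ',' = 0x2C → acc = 0x6D
  '4' = 0x34 → acc = 0x59
  ',' = 0x2C → acc = 0x75
  '6' = 0x36 → acc = 0x43
  '2' = 0x32 → acc = 0x71
  '6' = 0x36 → acc = 0x47
Checksum = 0x47.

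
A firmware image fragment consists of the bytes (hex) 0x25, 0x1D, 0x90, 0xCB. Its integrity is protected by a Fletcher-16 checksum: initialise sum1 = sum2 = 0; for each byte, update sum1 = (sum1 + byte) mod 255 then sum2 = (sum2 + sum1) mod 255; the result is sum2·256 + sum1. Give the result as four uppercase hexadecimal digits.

D89E

Running sums (mod 255):
  after byte 0 (0x25): sum1=37, sum2=37
  after byte 1 (0x1D): sum1=66, sum2=103
  after byte 2 (0x90): sum1=210, sum2=58
  after byte 3 (0xCB): sum1=158, sum2=216
Checksum = sum2·256 + sum1 = 216·256 + 158 = 55454 = 0xD89E.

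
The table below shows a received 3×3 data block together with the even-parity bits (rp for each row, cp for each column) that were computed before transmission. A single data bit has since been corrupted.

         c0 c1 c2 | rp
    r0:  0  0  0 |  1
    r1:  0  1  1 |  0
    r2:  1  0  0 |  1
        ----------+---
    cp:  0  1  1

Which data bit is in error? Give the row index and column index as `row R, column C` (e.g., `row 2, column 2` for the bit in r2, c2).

row 0, column 0

Recompute each row's even parity and compare to rp:
  r0: data parity 0, sent rp 1 → mismatch
  r1: data parity 0, sent rp 0 → ok
  r2: data parity 1, sent rp 1 → ok
Recompute each column's even parity and compare to cp:
  c0: data parity 1, sent cp 0 → mismatch
  c1: data parity 1, sent cp 1 → ok
  c2: data parity 1, sent cp 1 → ok
Exactly one row (r0) and one column (c0) fail → the flipped bit is at their intersection.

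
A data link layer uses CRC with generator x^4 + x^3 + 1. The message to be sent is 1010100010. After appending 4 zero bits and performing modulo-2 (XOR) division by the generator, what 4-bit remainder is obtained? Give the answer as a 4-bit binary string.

Append 4 zeros: 10101000100000. Divide by 11001 (XOR where the leading bit is 1):
  pos 0: 10101 XOR 11001 = 01100
  pos 1: 11000 XOR 11001 = 00001
  pos 5: 10010 XOR 11001 = 01011
  pos 6: 10110 XOR 11001 = 01111
  pos 7: 11110 XOR 11001 = 00111
  pos 9: 11100 XOR 11001 = 00101
Remainder (last 4 bits) = 0101. This is the CRC / FCS.

0101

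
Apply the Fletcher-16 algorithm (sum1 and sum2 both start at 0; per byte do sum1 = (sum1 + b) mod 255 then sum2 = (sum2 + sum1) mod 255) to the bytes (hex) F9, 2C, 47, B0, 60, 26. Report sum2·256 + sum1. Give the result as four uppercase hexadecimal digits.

Running sums (mod 255):
  after byte 0 (F9): sum1=249, sum2=249
  after byte 1 (2C): sum1=38, sum2=32
  after byte 2 (47): sum1=109, sum2=141
  after byte 3 (B0): sum1=30, sum2=171
  after byte 4 (60): sum1=126, sum2=42
  after byte 5 (26): sum1=164, sum2=206
Checksum = sum2·256 + sum1 = 206·256 + 164 = 52900 = 0xCEA4.

CEA4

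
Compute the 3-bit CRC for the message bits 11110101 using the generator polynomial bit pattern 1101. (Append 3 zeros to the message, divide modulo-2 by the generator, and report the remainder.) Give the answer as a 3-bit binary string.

100

Append 3 zeros: 11110101000. Divide by 1101 (XOR where the leading bit is 1):
  pos 0: 1111 XOR 1101 = 0010
  pos 2: 1001 XOR 1101 = 0100
  pos 3: 1000 XOR 1101 = 0101
  pos 4: 1011 XOR 1101 = 0110
  pos 5: 1100 XOR 1101 = 0001
Remainder (last 3 bits) = 100. This is the CRC / FCS.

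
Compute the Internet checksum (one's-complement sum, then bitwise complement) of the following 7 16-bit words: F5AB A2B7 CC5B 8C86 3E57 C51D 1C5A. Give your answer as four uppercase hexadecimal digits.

EEEA

One's-complement addition (fold any carry out of bit 15 back into bit 0):
  0xF5AB + 0xA2B7 = 0x19862 → wrap carry → 0x9863
  0x9863 + 0xCC5B = 0x164BE → wrap carry → 0x64BF
  0x64BF + 0x8C86 = 0x0F145
  0xF145 + 0x3E57 = 0x12F9C → wrap carry → 0x2F9D
  0x2F9D + 0xC51D = 0x0F4BA
  0xF4BA + 0x1C5A = 0x11114 → wrap carry → 0x1115
One's-complement sum = 0x1115.
Checksum = ~0x1115 & 0xFFFF = 0xEEEA.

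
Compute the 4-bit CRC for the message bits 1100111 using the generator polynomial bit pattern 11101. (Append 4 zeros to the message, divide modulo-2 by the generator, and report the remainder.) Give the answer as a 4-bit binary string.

1000

Append 4 zeros: 11001110000. Divide by 11101 (XOR where the leading bit is 1):
  pos 0: 11001 XOR 11101 = 00100
  pos 2: 10011 XOR 11101 = 01110
  pos 3: 11100 XOR 11101 = 00001
Remainder (last 4 bits) = 1000. This is the CRC / FCS.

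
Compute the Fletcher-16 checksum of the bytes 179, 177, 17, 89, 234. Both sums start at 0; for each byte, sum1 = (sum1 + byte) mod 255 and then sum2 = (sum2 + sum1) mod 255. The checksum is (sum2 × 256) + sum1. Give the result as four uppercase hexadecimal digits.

1ABA

Running sums (mod 255):
  after byte 0 (179): sum1=179, sum2=179
  after byte 1 (177): sum1=101, sum2=25
  after byte 2 (17): sum1=118, sum2=143
  after byte 3 (89): sum1=207, sum2=95
  after byte 4 (234): sum1=186, sum2=26
Checksum = sum2·256 + sum1 = 26·256 + 186 = 6842 = 0x1ABA.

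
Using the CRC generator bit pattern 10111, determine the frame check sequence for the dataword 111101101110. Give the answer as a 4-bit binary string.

Append 4 zeros: 1111011011100000. Divide by 10111 (XOR where the leading bit is 1):
  pos 0: 11110 XOR 10111 = 01001
  pos 1: 10011 XOR 10111 = 00100
  pos 3: 10010 XOR 10111 = 00101
  pos 5: 10111 XOR 10111 = 00000
  pos 10: 10000 XOR 10111 = 00111
Remainder (last 4 bits) = 1110. This is the CRC / FCS.

1110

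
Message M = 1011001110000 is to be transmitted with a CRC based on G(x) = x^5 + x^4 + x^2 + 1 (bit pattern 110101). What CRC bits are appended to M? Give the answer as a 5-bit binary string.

Append 5 zeros: 101100111000000000. Divide by 110101 (XOR where the leading bit is 1):
  pos 0: 101100 XOR 110101 = 011001
  pos 1: 110011 XOR 110101 = 000110
  pos 4: 110110 XOR 110101 = 000011
  pos 8: 110000 XOR 110101 = 000101
  pos 11: 101000 XOR 110101 = 011101
  pos 12: 111010 XOR 110101 = 001111
Remainder (last 5 bits) = 01111. This is the CRC / FCS.

01111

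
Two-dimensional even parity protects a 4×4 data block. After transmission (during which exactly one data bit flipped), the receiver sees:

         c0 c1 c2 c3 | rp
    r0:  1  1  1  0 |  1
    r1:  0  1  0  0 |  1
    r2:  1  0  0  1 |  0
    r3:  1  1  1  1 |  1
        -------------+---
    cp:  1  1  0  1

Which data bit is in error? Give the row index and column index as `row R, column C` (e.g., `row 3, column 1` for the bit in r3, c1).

row 3, column 3

Recompute each row's even parity and compare to rp:
  r0: data parity 1, sent rp 1 → ok
  r1: data parity 1, sent rp 1 → ok
  r2: data parity 0, sent rp 0 → ok
  r3: data parity 0, sent rp 1 → mismatch
Recompute each column's even parity and compare to cp:
  c0: data parity 1, sent cp 1 → ok
  c1: data parity 1, sent cp 1 → ok
  c2: data parity 0, sent cp 0 → ok
  c3: data parity 0, sent cp 1 → mismatch
Exactly one row (r3) and one column (c3) fail → the flipped bit is at their intersection.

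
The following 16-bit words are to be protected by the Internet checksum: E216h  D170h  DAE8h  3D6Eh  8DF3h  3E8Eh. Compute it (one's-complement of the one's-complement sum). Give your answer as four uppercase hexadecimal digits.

One's-complement addition (fold any carry out of bit 15 back into bit 0):
  0xE216 + 0xD170 = 0x1B386 → wrap carry → 0xB387
  0xB387 + 0xDAE8 = 0x18E6F → wrap carry → 0x8E70
  0x8E70 + 0x3D6E = 0x0CBDE
  0xCBDE + 0x8DF3 = 0x159D1 → wrap carry → 0x59D2
  0x59D2 + 0x3E8E = 0x09860
One's-complement sum = 0x9860.
Checksum = ~0x9860 & 0xFFFF = 0x679F.

679F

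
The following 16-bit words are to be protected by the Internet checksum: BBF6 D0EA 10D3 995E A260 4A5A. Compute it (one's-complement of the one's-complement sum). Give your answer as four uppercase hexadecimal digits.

One's-complement addition (fold any carry out of bit 15 back into bit 0):
  0xBBF6 + 0xD0EA = 0x18CE0 → wrap carry → 0x8CE1
  0x8CE1 + 0x10D3 = 0x09DB4
  0x9DB4 + 0x995E = 0x13712 → wrap carry → 0x3713
  0x3713 + 0xA260 = 0x0D973
  0xD973 + 0x4A5A = 0x123CD → wrap carry → 0x23CE
One's-complement sum = 0x23CE.
Checksum = ~0x23CE & 0xFFFF = 0xDC31.

DC31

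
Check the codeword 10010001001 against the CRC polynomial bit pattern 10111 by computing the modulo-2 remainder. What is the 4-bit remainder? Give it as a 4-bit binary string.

0000

Modulo-2 division of 10010001001 by 10111:
  pos 0: 10010 XOR 10111 = 00101
  pos 2: 10100 XOR 10111 = 00011
  pos 5: 11100 XOR 10111 = 01011
  pos 6: 10111 XOR 10111 = 00000
Remainder = 0000 (zero — the frame passes the CRC check).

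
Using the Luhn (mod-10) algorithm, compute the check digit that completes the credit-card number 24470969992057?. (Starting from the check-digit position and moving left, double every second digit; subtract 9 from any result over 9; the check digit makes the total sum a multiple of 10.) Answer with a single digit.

7

Partial digits right→left: 7 5 0 2 9 9 9 6 9 0 7 4 4 2
Double every second digit counting from the check-digit position (so the 1st, 3rd, 5th, ... of the partial from the right).
  doubled (with −9 where >9): 5 0 9 9 9 5 8 → sum 45
  kept as-is: 5 2 9 6 0 4 2 → sum 28
Total = 45 + 28 = 73.
Check digit = (10 − (73 mod 10)) mod 10 = 7.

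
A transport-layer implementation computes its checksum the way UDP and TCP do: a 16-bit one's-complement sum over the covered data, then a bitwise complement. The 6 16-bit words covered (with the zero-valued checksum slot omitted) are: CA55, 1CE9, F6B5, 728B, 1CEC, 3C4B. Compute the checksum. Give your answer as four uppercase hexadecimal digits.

One's-complement addition (fold any carry out of bit 15 back into bit 0):
  0xCA55 + 0x1CE9 = 0x0E73E
  0xE73E + 0xF6B5 = 0x1DDF3 → wrap carry → 0xDDF4
  0xDDF4 + 0x728B = 0x1507F → wrap carry → 0x5080
  0x5080 + 0x1CEC = 0x06D6C
  0x6D6C + 0x3C4B = 0x0A9B7
One's-complement sum = 0xA9B7.
Checksum = ~0xA9B7 & 0xFFFF = 0x5648.

5648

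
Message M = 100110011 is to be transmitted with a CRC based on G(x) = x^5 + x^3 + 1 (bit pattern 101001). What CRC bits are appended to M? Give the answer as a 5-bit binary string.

Append 5 zeros: 10011001100000. Divide by 101001 (XOR where the leading bit is 1):
  pos 0: 100110 XOR 101001 = 001111
  pos 2: 111101 XOR 101001 = 010100
  pos 3: 101001 XOR 101001 = 000000
Remainder (last 5 bits) = 00000. This is the CRC / FCS.

00000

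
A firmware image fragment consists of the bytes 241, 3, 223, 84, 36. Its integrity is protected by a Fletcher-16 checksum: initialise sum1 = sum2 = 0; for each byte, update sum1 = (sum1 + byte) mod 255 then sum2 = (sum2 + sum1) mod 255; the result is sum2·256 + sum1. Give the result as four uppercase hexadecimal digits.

Running sums (mod 255):
  after byte 0 (241): sum1=241, sum2=241
  after byte 1 (3): sum1=244, sum2=230
  after byte 2 (223): sum1=212, sum2=187
  after byte 3 (84): sum1=41, sum2=228
  after byte 4 (36): sum1=77, sum2=50
Checksum = sum2·256 + sum1 = 50·256 + 77 = 12877 = 0x324D.

324D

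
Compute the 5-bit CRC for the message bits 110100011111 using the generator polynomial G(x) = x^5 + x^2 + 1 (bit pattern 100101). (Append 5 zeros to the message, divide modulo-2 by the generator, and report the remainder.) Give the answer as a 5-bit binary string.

10100

Append 5 zeros: 11010001111100000. Divide by 100101 (XOR where the leading bit is 1):
  pos 0: 110100 XOR 100101 = 010001
  pos 1: 100010 XOR 100101 = 000111
  pos 4: 111111 XOR 100101 = 011010
  pos 5: 110101 XOR 100101 = 010000
  pos 6: 100001 XOR 100101 = 000100
  pos 9: 100000 XOR 100101 = 000101
Remainder (last 5 bits) = 10100. This is the CRC / FCS.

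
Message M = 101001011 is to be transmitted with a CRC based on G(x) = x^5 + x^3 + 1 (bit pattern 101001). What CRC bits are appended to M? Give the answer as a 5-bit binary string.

11011

Append 5 zeros: 10100101100000. Divide by 101001 (XOR where the leading bit is 1):
  pos 0: 101001 XOR 101001 = 000000
  pos 7: 110000 XOR 101001 = 011001
  pos 8: 110010 XOR 101001 = 011011
Remainder (last 5 bits) = 11011. This is the CRC / FCS.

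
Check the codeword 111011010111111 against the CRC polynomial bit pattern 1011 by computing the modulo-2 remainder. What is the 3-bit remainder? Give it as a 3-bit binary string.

Modulo-2 division of 111011010111111 by 1011:
  pos 0: 1110 XOR 1011 = 0101
  pos 1: 1011 XOR 1011 = 0000
  pos 5: 1010 XOR 1011 = 0001
  pos 8: 1111 XOR 1011 = 0100
  pos 9: 1001 XOR 1011 = 0010
  pos 11: 1011 XOR 1011 = 0000
Remainder = 000 (zero — the frame passes the CRC check).

000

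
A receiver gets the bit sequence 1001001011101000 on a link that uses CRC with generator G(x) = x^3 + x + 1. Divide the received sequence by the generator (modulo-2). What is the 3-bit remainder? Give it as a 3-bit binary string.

Modulo-2 division of 1001001011101000 by 1011:
  pos 0: 1001 XOR 1011 = 0010
  pos 2: 1000 XOR 1011 = 0011
  pos 4: 1110 XOR 1011 = 0101
  pos 5: 1011 XOR 1011 = 0000
  pos 9: 1101 XOR 1011 = 0110
  pos 10: 1100 XOR 1011 = 0111
  pos 11: 1110 XOR 1011 = 0101
  pos 12: 1010 XOR 1011 = 0001
Remainder = 001 (nonzero — an error is detected).

001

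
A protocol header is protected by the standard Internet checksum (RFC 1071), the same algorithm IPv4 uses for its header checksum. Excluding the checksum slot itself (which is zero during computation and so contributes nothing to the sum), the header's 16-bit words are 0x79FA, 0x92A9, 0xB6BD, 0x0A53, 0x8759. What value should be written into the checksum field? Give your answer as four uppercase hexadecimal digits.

AAF1

One's-complement addition (fold any carry out of bit 15 back into bit 0):
  0x79FA + 0x92A9 = 0x10CA3 → wrap carry → 0x0CA4
  0x0CA4 + 0xB6BD = 0x0C361
  0xC361 + 0x0A53 = 0x0CDB4
  0xCDB4 + 0x8759 = 0x1550D → wrap carry → 0x550E
One's-complement sum = 0x550E.
Checksum = ~0x550E & 0xFFFF = 0xAAF1.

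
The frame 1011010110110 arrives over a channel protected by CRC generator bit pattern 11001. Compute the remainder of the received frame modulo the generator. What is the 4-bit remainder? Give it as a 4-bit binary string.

1111

Modulo-2 division of 1011010110110 by 11001:
  pos 0: 10110 XOR 11001 = 01111
  pos 1: 11111 XOR 11001 = 00110
  pos 3: 11001 XOR 11001 = 00000
  pos 8: 10110 XOR 11001 = 01111
Remainder = 1111 (nonzero — an error is detected).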